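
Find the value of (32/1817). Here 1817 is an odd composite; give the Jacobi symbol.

1

Pull out 2^5: since 1817 ≡ 1 (mod 8), (2/1817) = +1, so (2/1817)^5 = +1.
Reached (1/1817) = 1. Collecting the sign flips along the way, the symbol is +1.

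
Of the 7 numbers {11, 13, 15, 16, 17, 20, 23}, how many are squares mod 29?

4

(11/29) = -1 → non-residue.
(13/29) = +1 → QR.
(15/29) = -1 → non-residue.
(16/29) = +1 → QR.
(17/29) = -1 → non-residue.
(20/29) = +1 → QR.
(23/29) = +1 → QR.
Total quadratic residues among the 7: 4.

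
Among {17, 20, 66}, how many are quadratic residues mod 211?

(17/211) = -1 → non-residue.
(20/211) = +1 → QR.
(66/211) = +1 → QR.
Total quadratic residues among the 3: 2.

2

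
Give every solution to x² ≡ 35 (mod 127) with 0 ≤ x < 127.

Since 127 ≡ 3 (mod 4), a square root of 35 is 35^((127+1)/4) = 35^32 mod 127.
Repeated squaring: 35^2≡82, 35^4≡120, 35^8≡49, 35^16≡115, 35^32≡17 (mod 127).
35^32 = 35^(32) ≡ 17 (mod 127).
Check: 17² = 289 ≡ 35 (mod 127). The two roots are 17 and 110.

17, 110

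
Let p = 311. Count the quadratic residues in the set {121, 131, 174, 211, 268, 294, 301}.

(121/311) = +1 → QR.
(131/311) = -1 → non-residue.
(174/311) = -1 → non-residue.
(211/311) = -1 → non-residue.
(268/311) = +1 → QR.
(294/311) = +1 → QR.
(301/311) = -1 → non-residue.
Total quadratic residues among the 7: 3.

3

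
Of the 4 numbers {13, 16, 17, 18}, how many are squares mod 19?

(13/19) = -1 → non-residue.
(16/19) = +1 → QR.
(17/19) = +1 → QR.
(18/19) = -1 → non-residue.
Total quadratic residues among the 4: 2.

2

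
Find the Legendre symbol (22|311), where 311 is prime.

Pull out 2: since 311 ≡ 7 (mod 8), (2/311) = +1.
Reciprocity: 11 ≡ 3 and 311 ≡ 3 (mod 4), so (11/311) = −(311/11).
Reduce top mod 11: now compute (3/11).
Reciprocity: 3 ≡ 3 and 11 ≡ 3 (mod 4), so (3/11) = −(11/3).
Reduce top mod 3: now compute (2/3).
Pull out 2: since 3 ≡ 3 (mod 8), (2/3) = -1.
Reached (1/3) = 1. Collecting the sign flips along the way, the symbol is -1.

-1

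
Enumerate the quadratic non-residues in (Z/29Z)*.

2 3 8 10 11 12 14 15 17 18 19 21 26 27

Square k = 1,…,14 (k and 29−k give the same square):
1²=1, 2²=4, 3²=9, 4²=16, 5²=25, 6²≡7, 7²≡20, 8²≡6, 9²≡23, 10²≡13, 11²≡5, 12²≡28, 13²≡24, 14²≡22 (mod 29).
The residues are {1, 4, 5, 6, 7, 9, 13, 16, 20, 22, 23, 24, 25, 28}; the non-residues are the remaining 14 nonzero classes.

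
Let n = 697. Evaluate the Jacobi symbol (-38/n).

First reduce: -38 ≡ 659 (mod 697).
Reciprocity: 659 ≡ 3 and 697 ≡ 1 (mod 4), so (659/697) = +(697/659).
Reduce top mod 659: now compute (38/659).
Pull out 2: since 659 ≡ 3 (mod 8), (2/659) = -1.
Reciprocity: 19 ≡ 3 and 659 ≡ 3 (mod 4), so (19/659) = −(659/19).
Reduce top mod 19: now compute (13/19).
Reciprocity: 13 ≡ 1 and 19 ≡ 3 (mod 4), so (13/19) = +(19/13).
Reduce top mod 13: now compute (6/13).
Pull out 2: since 13 ≡ 5 (mod 8), (2/13) = -1.
Reciprocity: 3 ≡ 3 and 13 ≡ 1 (mod 4), so (3/13) = +(13/3).
Reduce top mod 3: now compute (1/3).
Reached (1/3) = 1. Collecting the sign flips along the way, the symbol is -1.

-1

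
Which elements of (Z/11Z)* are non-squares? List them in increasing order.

Square k = 1,…,5 (k and 11−k give the same square):
1²=1, 2²=4, 3²=9, 4²≡5, 5²≡3 (mod 11).
The residues are {1, 3, 4, 5, 9}; the non-residues are the remaining 5 nonzero classes.

2, 6, 7, 8, 10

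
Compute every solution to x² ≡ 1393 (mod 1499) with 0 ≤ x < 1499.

Since 1499 ≡ 3 (mod 4), a square root of 1393 is 1393^((1499+1)/4) = 1393^375 mod 1499.
Repeated squaring: 1393^2≡743, 1393^4≡417, 1393^8≡5, 1393^16≡25, 1393^32≡625, 1393^64≡885, 1393^128≡747, 1393^256≡381 (mod 1499).
1393^375 = 1393^(256+64+32+16+4+2+1) ≡ 122 (mod 1499).
Check: 122² = 14884 ≡ 1393 (mod 1499). The two roots are 122 and 1377.

122, 1377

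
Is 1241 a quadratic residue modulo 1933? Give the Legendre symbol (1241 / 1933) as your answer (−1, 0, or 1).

-1

Reciprocity: 1241 ≡ 1 and 1933 ≡ 1 (mod 4), so (1241/1933) = +(1933/1241).
Reduce top mod 1241: now compute (692/1241).
Pull out 2^2: since 1241 ≡ 1 (mod 8), (2/1241) = +1, so (2/1241)^2 = +1.
Reciprocity: 173 ≡ 1 and 1241 ≡ 1 (mod 4), so (173/1241) = +(1241/173).
Reduce top mod 173: now compute (30/173).
Pull out 2: since 173 ≡ 5 (mod 8), (2/173) = -1.
Reciprocity: 15 ≡ 3 and 173 ≡ 1 (mod 4), so (15/173) = +(173/15).
Reduce top mod 15: now compute (8/15).
Pull out 2^3: since 15 ≡ 7 (mod 8), (2/15) = +1, so (2/15)^3 = +1.
Reached (1/15) = 1. Collecting the sign flips along the way, the symbol is -1.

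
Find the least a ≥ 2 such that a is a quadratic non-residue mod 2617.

(2/2617) = +1, so 2 is a residue.
(3/2617) = +1, so 3 is a residue.
(4/2617) = +1, so 4 is a residue.
(5/2617) = −1, so 5 is the smallest positive non-residue mod 2617.

5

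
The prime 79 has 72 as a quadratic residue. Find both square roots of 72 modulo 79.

Since 79 ≡ 3 (mod 4), a square root of 72 is 72^((79+1)/4) = 72^20 mod 79.
Repeated squaring: 72^2≡49, 72^4≡31, 72^8≡13, 72^16≡11 (mod 79).
72^20 = 72^(16+4) ≡ 25 (mod 79).
Check: 25² = 625 ≡ 72 (mod 79). The two roots are 25 and 54.

25, 54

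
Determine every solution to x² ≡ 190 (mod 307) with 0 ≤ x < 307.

133, 174

Since 307 ≡ 3 (mod 4), a square root of 190 is 190^((307+1)/4) = 190^77 mod 307.
Repeated squaring: 190^2≡181, 190^4≡219, 190^8≡69, 190^16≡156, 190^32≡83, 190^64≡135 (mod 307).
190^77 = 190^(64+8+4+1) ≡ 133 (mod 307).
Check: 133² = 17689 ≡ 190 (mod 307). The two roots are 133 and 174.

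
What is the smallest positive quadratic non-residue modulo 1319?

(2/1319) = +1, so 2 is a residue.
(3/1319) = +1, so 3 is a residue.
(4/1319) = +1, so 4 is a residue.
(5/1319) = +1, so 5 is a residue.
(6/1319) = +1, so 6 is a residue.
(7/1319) = +1, so 7 is a residue.
(8/1319) = +1, so 8 is a residue.
(9/1319) = +1, so 9 is a residue.
(10/1319) = +1, so 10 is a residue.
(11/1319) = +1, so 11 is a residue.
(12/1319) = +1, so 12 is a residue.
(13/1319) = −1, so 13 is the smallest positive non-residue mod 1319.

13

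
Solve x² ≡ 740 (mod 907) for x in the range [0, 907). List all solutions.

225, 682

Since 907 ≡ 3 (mod 4), a square root of 740 is 740^((907+1)/4) = 740^227 mod 907.
Repeated squaring: 740^2≡679, 740^4≡285, 740^8≡502, 740^16≡765, 740^32≡210, 740^64≡564, 740^128≡646 (mod 907).
740^227 = 740^(128+64+32+2+1) ≡ 225 (mod 907).
Check: 225² = 50625 ≡ 740 (mod 907). The two roots are 225 and 682.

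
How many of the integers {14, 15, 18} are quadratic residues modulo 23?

1

(14/23) = -1 → non-residue.
(15/23) = -1 → non-residue.
(18/23) = +1 → QR.
Total quadratic residues among the 3: 1.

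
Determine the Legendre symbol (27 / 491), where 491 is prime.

Euler's criterion: (27/491) ≡ 27^245 (mod 491).
27^2 ≡ 238 (mod 491)
27^4 ≡ 179 (mod 491)
27^8 ≡ 126 (mod 491)
27^16 ≡ 164 (mod 491)
27^32 ≡ 382 (mod 491)
27^64 ≡ 97 (mod 491)
27^128 ≡ 80 (mod 491)
27^245 = 27^(128+64+32+16+4+1) ≡ 1 (mod 491).
Result is 1, so (27/491) = 1.

1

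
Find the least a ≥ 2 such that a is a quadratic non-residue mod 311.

11

(2/311) = +1, so 2 is a residue.
(3/311) = +1, so 3 is a residue.
(4/311) = +1, so 4 is a residue.
(5/311) = +1, so 5 is a residue.
(6/311) = +1, so 6 is a residue.
(7/311) = +1, so 7 is a residue.
(8/311) = +1, so 8 is a residue.
(9/311) = +1, so 9 is a residue.
(10/311) = +1, so 10 is a residue.
(11/311) = −1, so 11 is the smallest positive non-residue mod 311.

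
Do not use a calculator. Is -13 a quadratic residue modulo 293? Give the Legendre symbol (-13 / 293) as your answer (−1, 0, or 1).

First reduce: -13 ≡ 280 (mod 293).
Pull out 2^3: since 293 ≡ 5 (mod 8), (2/293) = -1, so (2/293)^3 = -1.
Reciprocity: 35 ≡ 3 and 293 ≡ 1 (mod 4), so (35/293) = +(293/35).
Reduce top mod 35: now compute (13/35).
Reciprocity: 13 ≡ 1 and 35 ≡ 3 (mod 4), so (13/35) = +(35/13).
Reduce top mod 13: now compute (9/13).
Reciprocity: 9 ≡ 1 and 13 ≡ 1 (mod 4), so (9/13) = +(13/9).
Reduce top mod 9: now compute (4/9).
Pull out 2^2: since 9 ≡ 1 (mod 8), (2/9) = +1, so (2/9)^2 = +1.
Reached (1/9) = 1. Collecting the sign flips along the way, the symbol is -1.

-1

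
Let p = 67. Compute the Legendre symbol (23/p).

Reciprocity: 23 ≡ 3 and 67 ≡ 3 (mod 4), so (23/67) = −(67/23).
Reduce top mod 23: now compute (21/23).
Reciprocity: 21 ≡ 1 and 23 ≡ 3 (mod 4), so (21/23) = +(23/21).
Reduce top mod 21: now compute (2/21).
Pull out 2: since 21 ≡ 5 (mod 8), (2/21) = -1.
Reached (1/21) = 1. Collecting the sign flips along the way, the symbol is +1.

1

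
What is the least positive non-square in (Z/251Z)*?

2

(2/251) = −1, so 2 is the smallest positive non-residue mod 251.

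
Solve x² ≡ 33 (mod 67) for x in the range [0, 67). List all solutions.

10, 57

Since 67 ≡ 3 (mod 4), a square root of 33 is 33^((67+1)/4) = 33^17 mod 67.
Repeated squaring: 33^2≡17, 33^4≡21, 33^8≡39, 33^16≡47 (mod 67).
33^17 = 33^(16+1) ≡ 10 (mod 67).
Check: 10² = 100 ≡ 33 (mod 67). The two roots are 10 and 57.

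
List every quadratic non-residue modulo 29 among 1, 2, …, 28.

Square k = 1,…,14 (k and 29−k give the same square):
1²=1, 2²=4, 3²=9, 4²=16, 5²=25, 6²≡7, 7²≡20, 8²≡6, 9²≡23, 10²≡13, 11²≡5, 12²≡28, 13²≡24, 14²≡22 (mod 29).
The residues are {1, 4, 5, 6, 7, 9, 13, 16, 20, 22, 23, 24, 25, 28}; the non-residues are the remaining 14 nonzero classes.

2 3 8 10 11 12 14 15 17 18 19 21 26 27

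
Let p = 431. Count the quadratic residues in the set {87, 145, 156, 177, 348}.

4

(87/431) = +1 → QR.
(145/431) = +1 → QR.
(156/431) = -1 → non-residue.
(177/431) = +1 → QR.
(348/431) = +1 → QR.
Total quadratic residues among the 5: 4.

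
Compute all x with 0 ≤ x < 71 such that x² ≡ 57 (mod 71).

Since 71 ≡ 3 (mod 4), a square root of 57 is 57^((71+1)/4) = 57^18 mod 71.
Repeated squaring: 57^2≡54, 57^4≡5, 57^8≡25, 57^16≡57 (mod 71).
57^18 = 57^(16+2) ≡ 25 (mod 71).
Check: 25² = 625 ≡ 57 (mod 71). The two roots are 25 and 46.

25, 46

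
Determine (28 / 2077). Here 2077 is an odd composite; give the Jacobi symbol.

Pull out 2^2: since 2077 ≡ 5 (mod 8), (2/2077) = -1, so (2/2077)^2 = +1.
Reciprocity: 7 ≡ 3 and 2077 ≡ 1 (mod 4), so (7/2077) = +(2077/7).
Reduce top mod 7: now compute (5/7).
Reciprocity: 5 ≡ 1 and 7 ≡ 3 (mod 4), so (5/7) = +(7/5).
Reduce top mod 5: now compute (2/5).
Pull out 2: since 5 ≡ 5 (mod 8), (2/5) = -1.
Reached (1/5) = 1. Collecting the sign flips along the way, the symbol is -1.

-1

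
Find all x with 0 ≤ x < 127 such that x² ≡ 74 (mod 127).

Since 127 ≡ 3 (mod 4), a square root of 74 is 74^((127+1)/4) = 74^32 mod 127.
Repeated squaring: 74^2≡15, 74^4≡98, 74^8≡79, 74^16≡18, 74^32≡70 (mod 127).
74^32 = 74^(32) ≡ 70 (mod 127).
Check: 70² = 4900 ≡ 74 (mod 127). The two roots are 57 and 70.

57, 70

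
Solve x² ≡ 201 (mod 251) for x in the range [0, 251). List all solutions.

Since 251 ≡ 3 (mod 4), a square root of 201 is 201^((251+1)/4) = 201^63 mod 251.
Repeated squaring: 201^2≡241, 201^4≡100, 201^8≡211, 201^16≡94, 201^32≡51 (mod 251).
201^63 = 201^(32+16+8+4+2+1) ≡ 204 (mod 251).
Check: 204² = 41616 ≡ 201 (mod 251). The two roots are 47 and 204.

47, 204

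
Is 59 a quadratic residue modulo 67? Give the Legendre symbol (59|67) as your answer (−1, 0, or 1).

1

Reciprocity: 59 ≡ 3 and 67 ≡ 3 (mod 4), so (59/67) = −(67/59).
Reduce top mod 59: now compute (8/59).
Pull out 2^3: since 59 ≡ 3 (mod 8), (2/59) = -1, so (2/59)^3 = -1.
Reached (1/59) = 1. Collecting the sign flips along the way, the symbol is +1.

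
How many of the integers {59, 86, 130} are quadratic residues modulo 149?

(59/149) = -1 → non-residue.
(86/149) = +1 → QR.
(130/149) = +1 → QR.
Total quadratic residues among the 3: 2.

2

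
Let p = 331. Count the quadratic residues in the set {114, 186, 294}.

3

(114/331) = +1 → QR.
(186/331) = +1 → QR.
(294/331) = +1 → QR.
Total quadratic residues among the 3: 3.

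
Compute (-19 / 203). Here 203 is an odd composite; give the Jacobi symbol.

First reduce: -19 ≡ 184 (mod 203).
Pull out 2^3: since 203 ≡ 3 (mod 8), (2/203) = -1, so (2/203)^3 = -1.
Reciprocity: 23 ≡ 3 and 203 ≡ 3 (mod 4), so (23/203) = −(203/23).
Reduce top mod 23: now compute (19/23).
Reciprocity: 19 ≡ 3 and 23 ≡ 3 (mod 4), so (19/23) = −(23/19).
Reduce top mod 19: now compute (4/19).
Pull out 2^2: since 19 ≡ 3 (mod 8), (2/19) = -1, so (2/19)^2 = +1.
Reached (1/19) = 1. Collecting the sign flips along the way, the symbol is -1.

-1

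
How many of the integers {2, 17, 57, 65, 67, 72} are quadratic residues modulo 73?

5

(2/73) = +1 → QR.
(17/73) = -1 → non-residue.
(57/73) = +1 → QR.
(65/73) = +1 → QR.
(67/73) = +1 → QR.
(72/73) = +1 → QR.
Total quadratic residues among the 6: 5.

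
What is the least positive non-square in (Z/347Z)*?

(2/347) = −1, so 2 is the smallest positive non-residue mod 347.

2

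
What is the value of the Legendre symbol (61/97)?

1

Reciprocity: 61 ≡ 1 and 97 ≡ 1 (mod 4), so (61/97) = +(97/61).
Reduce top mod 61: now compute (36/61).
Pull out 2^2: since 61 ≡ 5 (mod 8), (2/61) = -1, so (2/61)^2 = +1.
Reciprocity: 9 ≡ 1 and 61 ≡ 1 (mod 4), so (9/61) = +(61/9).
Reduce top mod 9: now compute (7/9).
Reciprocity: 7 ≡ 3 and 9 ≡ 1 (mod 4), so (7/9) = +(9/7).
Reduce top mod 7: now compute (2/7).
Pull out 2: since 7 ≡ 7 (mod 8), (2/7) = +1.
Reached (1/7) = 1. Collecting the sign flips along the way, the symbol is +1.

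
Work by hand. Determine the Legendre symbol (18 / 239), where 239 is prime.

1

Euler's criterion: (18/239) ≡ 18^119 (mod 239).
18^2 ≡ 85 (mod 239)
18^4 ≡ 55 (mod 239)
18^8 ≡ 157 (mod 239)
18^16 ≡ 32 (mod 239)
18^32 ≡ 68 (mod 239)
18^64 ≡ 83 (mod 239)
18^119 = 18^(64+32+16+4+2+1) ≡ 1 (mod 239).
Result is 1, so (18/239) = 1.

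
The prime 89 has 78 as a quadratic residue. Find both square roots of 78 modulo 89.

89 ≡ 1 (mod 4), so we find a root by search.
Trying successive values, 16² = 256 ≡ 78 (mod 89). The other root is 89 − 16 = 73.

16, 73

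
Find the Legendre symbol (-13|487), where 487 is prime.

1

First reduce: -13 ≡ 474 (mod 487).
Pull out 2: since 487 ≡ 7 (mod 8), (2/487) = +1.
Reciprocity: 237 ≡ 1 and 487 ≡ 3 (mod 4), so (237/487) = +(487/237).
Reduce top mod 237: now compute (13/237).
Reciprocity: 13 ≡ 1 and 237 ≡ 1 (mod 4), so (13/237) = +(237/13).
Reduce top mod 13: now compute (3/13).
Reciprocity: 3 ≡ 3 and 13 ≡ 1 (mod 4), so (3/13) = +(13/3).
Reduce top mod 3: now compute (1/3).
Reached (1/3) = 1. Collecting the sign flips along the way, the symbol is +1.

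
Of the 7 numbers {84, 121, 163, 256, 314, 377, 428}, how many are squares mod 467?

(84/467) = +1 → QR.
(121/467) = +1 → QR.
(163/467) = +1 → QR.
(256/467) = +1 → QR.
(314/467) = -1 → non-residue.
(377/467) = -1 → non-residue.
(428/467) = -1 → non-residue.
Total quadratic residues among the 7: 4.

4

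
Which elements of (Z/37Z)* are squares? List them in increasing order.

Square k = 1,…,18 (k and 37−k give the same square):
1²=1, 2²=4, 3²=9, 4²=16, 5²=25, 6²=36, 7²≡12, 8²≡27, 9²≡7, 10²≡26, 11²≡10, 12²≡33, 13²≡21, 14²≡11, 15²≡3, 16²≡34, 17²≡30, 18²≡28 (mod 37).
So the quadratic residues mod 37 are {1, 3, 4, 7, 9, 10, 11, 12, 16, 21, 25, 26, 27, 28, 30, 33, 34, 36}.

1,3,4,7,9,10,11,12,16,21,25,26,27,28,30,33,34,36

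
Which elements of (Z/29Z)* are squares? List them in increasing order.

1,4,5,6,7,9,13,16,20,22,23,24,25,28

Square k = 1,…,14 (k and 29−k give the same square):
1²=1, 2²=4, 3²=9, 4²=16, 5²=25, 6²≡7, 7²≡20, 8²≡6, 9²≡23, 10²≡13, 11²≡5, 12²≡28, 13²≡24, 14²≡22 (mod 29).
So the quadratic residues mod 29 are {1, 4, 5, 6, 7, 9, 13, 16, 20, 22, 23, 24, 25, 28}.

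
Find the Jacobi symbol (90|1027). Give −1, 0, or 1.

Pull out 2: since 1027 ≡ 3 (mod 8), (2/1027) = -1.
Reciprocity: 45 ≡ 1 and 1027 ≡ 3 (mod 4), so (45/1027) = +(1027/45).
Reduce top mod 45: now compute (37/45).
Reciprocity: 37 ≡ 1 and 45 ≡ 1 (mod 4), so (37/45) = +(45/37).
Reduce top mod 37: now compute (8/37).
Pull out 2^3: since 37 ≡ 5 (mod 8), (2/37) = -1, so (2/37)^3 = -1.
Reached (1/37) = 1. Collecting the sign flips along the way, the symbol is +1.

1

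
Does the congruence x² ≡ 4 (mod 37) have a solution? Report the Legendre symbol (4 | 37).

Euler's criterion: (4/37) ≡ 4^18 (mod 37).
4^2 ≡ 16 (mod 37)
4^4 ≡ 34 (mod 37)
4^8 ≡ 9 (mod 37)
4^16 ≡ 7 (mod 37)
4^18 = 4^(16+2) ≡ 1 (mod 37).
Result is 1, so (4/37) = 1.

1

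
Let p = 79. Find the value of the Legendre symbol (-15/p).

First reduce: -15 ≡ 64 (mod 79).
Pull out 2^6: since 79 ≡ 7 (mod 8), (2/79) = +1, so (2/79)^6 = +1.
Reached (1/79) = 1. Collecting the sign flips along the way, the symbol is +1.

1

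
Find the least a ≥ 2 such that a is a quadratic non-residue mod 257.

3

(2/257) = +1, so 2 is a residue.
(3/257) = −1, so 3 is the smallest positive non-residue mod 257.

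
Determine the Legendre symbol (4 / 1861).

1

Pull out 2^2: since 1861 ≡ 5 (mod 8), (2/1861) = -1, so (2/1861)^2 = +1.
Reached (1/1861) = 1. Collecting the sign flips along the way, the symbol is +1.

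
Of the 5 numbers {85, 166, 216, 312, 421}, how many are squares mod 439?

(85/439) = -1 → non-residue.
(166/439) = +1 → QR.
(216/439) = -1 → non-residue.
(312/439) = -1 → non-residue.
(421/439) = -1 → non-residue.
Total quadratic residues among the 5: 1.

1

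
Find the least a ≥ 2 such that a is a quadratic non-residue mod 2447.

(2/2447) = +1, so 2 is a residue.
(3/2447) = +1, so 3 is a residue.
(4/2447) = +1, so 4 is a residue.
(5/2447) = −1, so 5 is the smallest positive non-residue mod 2447.

5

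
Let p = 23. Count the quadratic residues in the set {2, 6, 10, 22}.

(2/23) = +1 → QR.
(6/23) = +1 → QR.
(10/23) = -1 → non-residue.
(22/23) = -1 → non-residue.
Total quadratic residues among the 4: 2.

2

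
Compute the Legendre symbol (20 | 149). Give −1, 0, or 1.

Pull out 2^2: since 149 ≡ 5 (mod 8), (2/149) = -1, so (2/149)^2 = +1.
Reciprocity: 5 ≡ 1 and 149 ≡ 1 (mod 4), so (5/149) = +(149/5).
Reduce top mod 5: now compute (4/5).
Pull out 2^2: since 5 ≡ 5 (mod 8), (2/5) = -1, so (2/5)^2 = +1.
Reached (1/5) = 1. Collecting the sign flips along the way, the symbol is +1.

1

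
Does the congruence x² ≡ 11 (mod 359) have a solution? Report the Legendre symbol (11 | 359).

1

Euler's criterion: (11/359) ≡ 11^179 (mod 359).
11^2 ≡ 121 (mod 359)
11^4 ≡ 281 (mod 359)
11^8 ≡ 340 (mod 359)
11^16 ≡ 2 (mod 359)
11^32 ≡ 4 (mod 359)
11^64 ≡ 16 (mod 359)
11^128 ≡ 256 (mod 359)
11^179 = 11^(128+32+16+2+1) ≡ 1 (mod 359).
Result is 1, so (11/359) = 1.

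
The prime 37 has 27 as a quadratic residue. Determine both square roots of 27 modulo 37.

8, 29

37 ≡ 1 (mod 4), so we find a root by search.
Trying successive values, 8² = 64 ≡ 27 (mod 37). The other root is 37 − 8 = 29.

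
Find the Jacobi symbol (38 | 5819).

Pull out 2: since 5819 ≡ 3 (mod 8), (2/5819) = -1.
Reciprocity: 19 ≡ 3 and 5819 ≡ 3 (mod 4), so (19/5819) = −(5819/19).
Reduce top mod 19: now compute (5/19).
Reciprocity: 5 ≡ 1 and 19 ≡ 3 (mod 4), so (5/19) = +(19/5).
Reduce top mod 5: now compute (4/5).
Pull out 2^2: since 5 ≡ 5 (mod 8), (2/5) = -1, so (2/5)^2 = +1.
Reached (1/5) = 1. Collecting the sign flips along the way, the symbol is +1.

1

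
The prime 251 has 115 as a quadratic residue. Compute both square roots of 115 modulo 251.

Since 251 ≡ 3 (mod 4), a square root of 115 is 115^((251+1)/4) = 115^63 mod 251.
Repeated squaring: 115^2≡173, 115^4≡60, 115^8≡86, 115^16≡117, 115^32≡135 (mod 251).
115^63 = 115^(32+16+8+4+2+1) ≡ 93 (mod 251).
Check: 93² = 8649 ≡ 115 (mod 251). The two roots are 93 and 158.

93, 158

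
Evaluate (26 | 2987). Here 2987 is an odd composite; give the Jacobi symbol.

-1

Pull out 2: since 2987 ≡ 3 (mod 8), (2/2987) = -1.
Reciprocity: 13 ≡ 1 and 2987 ≡ 3 (mod 4), so (13/2987) = +(2987/13).
Reduce top mod 13: now compute (10/13).
Pull out 2: since 13 ≡ 5 (mod 8), (2/13) = -1.
Reciprocity: 5 ≡ 1 and 13 ≡ 1 (mod 4), so (5/13) = +(13/5).
Reduce top mod 5: now compute (3/5).
Reciprocity: 3 ≡ 3 and 5 ≡ 1 (mod 4), so (3/5) = +(5/3).
Reduce top mod 3: now compute (2/3).
Pull out 2: since 3 ≡ 3 (mod 8), (2/3) = -1.
Reached (1/3) = 1. Collecting the sign flips along the way, the symbol is -1.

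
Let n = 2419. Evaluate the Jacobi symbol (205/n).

Reciprocity: 205 ≡ 1 and 2419 ≡ 3 (mod 4), so (205/2419) = +(2419/205).
Reduce top mod 205: now compute (164/205).
Pull out 2^2: since 205 ≡ 5 (mod 8), (2/205) = -1, so (2/205)^2 = +1.
Reciprocity: 41 ≡ 1 and 205 ≡ 1 (mod 4), so (41/205) = +(205/41).
Reduce top mod 41: now compute (0/41).
Top reduces to 0: gcd > 1, so the symbol is 0.

0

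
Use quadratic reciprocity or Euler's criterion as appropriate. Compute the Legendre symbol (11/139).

1

Euler's criterion: (11/139) ≡ 11^69 (mod 139).
11^2 ≡ 121 (mod 139)
11^4 ≡ 46 (mod 139)
11^8 ≡ 31 (mod 139)
11^16 ≡ 127 (mod 139)
11^32 ≡ 5 (mod 139)
11^64 ≡ 25 (mod 139)
11^69 = 11^(64+4+1) ≡ 1 (mod 139).
Result is 1, so (11/139) = 1.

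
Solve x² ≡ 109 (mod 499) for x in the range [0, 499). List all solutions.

205, 294

Since 499 ≡ 3 (mod 4), a square root of 109 is 109^((499+1)/4) = 109^125 mod 499.
Repeated squaring: 109^2≡404, 109^4≡43, 109^8≡352, 109^16≡152, 109^32≡150, 109^64≡45 (mod 499).
109^125 = 109^(64+32+16+8+4+1) ≡ 294 (mod 499).
Check: 294² = 86436 ≡ 109 (mod 499). The two roots are 205 and 294.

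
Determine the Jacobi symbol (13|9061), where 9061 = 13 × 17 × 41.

0

Reciprocity: 13 ≡ 1 and 9061 ≡ 1 (mod 4), so (13/9061) = +(9061/13).
Reduce top mod 13: now compute (0/13).
Top reduces to 0: gcd > 1, so the symbol is 0.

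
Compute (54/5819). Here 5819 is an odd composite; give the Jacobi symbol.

-1

Pull out 2: since 5819 ≡ 3 (mod 8), (2/5819) = -1.
Reciprocity: 27 ≡ 3 and 5819 ≡ 3 (mod 4), so (27/5819) = −(5819/27).
Reduce top mod 27: now compute (14/27).
Pull out 2: since 27 ≡ 3 (mod 8), (2/27) = -1.
Reciprocity: 7 ≡ 3 and 27 ≡ 3 (mod 4), so (7/27) = −(27/7).
Reduce top mod 7: now compute (6/7).
Pull out 2: since 7 ≡ 7 (mod 8), (2/7) = +1.
Reciprocity: 3 ≡ 3 and 7 ≡ 3 (mod 4), so (3/7) = −(7/3).
Reduce top mod 3: now compute (1/3).
Reached (1/3) = 1. Collecting the sign flips along the way, the symbol is -1.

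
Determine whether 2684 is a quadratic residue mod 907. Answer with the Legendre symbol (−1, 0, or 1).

Euler's criterion: (2684/907) ≡ 870^453 (mod 907).
870^2 ≡ 462 (mod 907)
870^4 ≡ 299 (mod 907)
870^8 ≡ 515 (mod 907)
870^16 ≡ 381 (mod 907)
870^32 ≡ 41 (mod 907)
870^64 ≡ 774 (mod 907)
870^128 ≡ 456 (mod 907)
870^256 ≡ 233 (mod 907)
870^453 = 870^(256+128+64+4+1) ≡ 1 (mod 907).
Result is 1, so (2684/907) = 1.

1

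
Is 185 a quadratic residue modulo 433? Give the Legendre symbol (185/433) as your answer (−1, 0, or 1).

-1

Euler's criterion: (185/433) ≡ 185^216 (mod 433).
185^2 ≡ 18 (mod 433)
185^4 ≡ 324 (mod 433)
185^8 ≡ 190 (mod 433)
185^16 ≡ 161 (mod 433)
185^32 ≡ 374 (mod 433)
185^64 ≡ 17 (mod 433)
185^128 ≡ 289 (mod 433)
185^216 = 185^(128+64+16+8) ≡ 432 (mod 433).
Result is 432 ≡ −1, so (185/433) = −1.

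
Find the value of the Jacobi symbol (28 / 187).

1

Pull out 2^2: since 187 ≡ 3 (mod 8), (2/187) = -1, so (2/187)^2 = +1.
Reciprocity: 7 ≡ 3 and 187 ≡ 3 (mod 4), so (7/187) = −(187/7).
Reduce top mod 7: now compute (5/7).
Reciprocity: 5 ≡ 1 and 7 ≡ 3 (mod 4), so (5/7) = +(7/5).
Reduce top mod 5: now compute (2/5).
Pull out 2: since 5 ≡ 5 (mod 8), (2/5) = -1.
Reached (1/5) = 1. Collecting the sign flips along the way, the symbol is +1.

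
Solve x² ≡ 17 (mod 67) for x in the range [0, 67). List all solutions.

33, 34

Since 67 ≡ 3 (mod 4), a square root of 17 is 17^((67+1)/4) = 17^17 mod 67.
Repeated squaring: 17^2≡21, 17^4≡39, 17^8≡47, 17^16≡65 (mod 67).
17^17 = 17^(16+1) ≡ 33 (mod 67).
Check: 33² = 1089 ≡ 17 (mod 67). The two roots are 33 and 34.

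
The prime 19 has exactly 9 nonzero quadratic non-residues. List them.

Square k = 1,…,9 (k and 19−k give the same square):
1²=1, 2²=4, 3²=9, 4²=16, 5²≡6, 6²≡17, 7²≡11, 8²≡7, 9²≡5 (mod 19).
The residues are {1, 4, 5, 6, 7, 9, 11, 16, 17}; the non-residues are the remaining 9 nonzero classes.

2 3 8 10 12 13 14 15 18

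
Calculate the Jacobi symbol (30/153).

0

Pull out 2: since 153 ≡ 1 (mod 8), (2/153) = +1.
Reciprocity: 15 ≡ 3 and 153 ≡ 1 (mod 4), so (15/153) = +(153/15).
Reduce top mod 15: now compute (3/15).
Reciprocity: 3 ≡ 3 and 15 ≡ 3 (mod 4), so (3/15) = −(15/3).
Reduce top mod 3: now compute (0/3).
Top reduces to 0: gcd > 1, so the symbol is 0.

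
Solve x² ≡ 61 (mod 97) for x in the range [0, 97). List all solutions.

35, 62

97 ≡ 1 (mod 4), so we find a root by search.
Trying successive values, 35² = 1225 ≡ 61 (mod 97). The other root is 97 − 35 = 62.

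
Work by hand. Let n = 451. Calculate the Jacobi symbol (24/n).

Pull out 2^3: since 451 ≡ 3 (mod 8), (2/451) = -1, so (2/451)^3 = -1.
Reciprocity: 3 ≡ 3 and 451 ≡ 3 (mod 4), so (3/451) = −(451/3).
Reduce top mod 3: now compute (1/3).
Reached (1/3) = 1. Collecting the sign flips along the way, the symbol is +1.

1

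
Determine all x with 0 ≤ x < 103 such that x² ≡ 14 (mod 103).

Since 103 ≡ 3 (mod 4), a square root of 14 is 14^((103+1)/4) = 14^26 mod 103.
Repeated squaring: 14^2≡93, 14^4≡100, 14^8≡9, 14^16≡81 (mod 103).
14^26 = 14^(16+8+2) ≡ 23 (mod 103).
Check: 23² = 529 ≡ 14 (mod 103). The two roots are 23 and 80.

23, 80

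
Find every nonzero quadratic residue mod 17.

1, 2, 4, 8, 9, 13, 15, 16

Square k = 1,…,8 (k and 17−k give the same square):
1²=1, 2²=4, 3²=9, 4²=16, 5²≡8, 6²≡2, 7²≡15, 8²≡13 (mod 17).
So the quadratic residues mod 17 are {1, 2, 4, 8, 9, 13, 15, 16}.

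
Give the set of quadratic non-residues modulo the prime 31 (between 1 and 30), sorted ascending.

3, 6, 11, 12, 13, 15, 17, 21, 22, 23, 24, 26, 27, 29, 30

Square k = 1,…,15 (k and 31−k give the same square):
1²=1, 2²=4, 3²=9, 4²=16, 5²=25, 6²≡5, 7²≡18, 8²≡2, 9²≡19, 10²≡7, 11²≡28, 12²≡20, 13²≡14, 14²≡10, 15²≡8 (mod 31).
The residues are {1, 2, 4, 5, 7, 8, 9, 10, 14, 16, 18, 19, 20, 25, 28}; the non-residues are the remaining 15 nonzero classes.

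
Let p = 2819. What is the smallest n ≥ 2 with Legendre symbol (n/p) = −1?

2

(2/2819) = −1, so 2 is the smallest positive non-residue mod 2819.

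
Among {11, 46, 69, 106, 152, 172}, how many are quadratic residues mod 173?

(11/173) = -1 → non-residue.
(46/173) = -1 → non-residue.
(69/173) = -1 → non-residue.
(106/173) = +1 → QR.
(152/173) = +1 → QR.
(172/173) = +1 → QR.
Total quadratic residues among the 6: 3.

3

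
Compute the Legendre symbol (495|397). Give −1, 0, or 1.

-1

Euler's criterion: (495/397) ≡ 98^198 (mod 397).
98^2 ≡ 76 (mod 397)
98^4 ≡ 218 (mod 397)
98^8 ≡ 281 (mod 397)
98^16 ≡ 355 (mod 397)
98^32 ≡ 176 (mod 397)
98^64 ≡ 10 (mod 397)
98^128 ≡ 100 (mod 397)
98^198 = 98^(128+64+4+2) ≡ 396 (mod 397).
Result is 396 ≡ −1, so (495/397) = −1.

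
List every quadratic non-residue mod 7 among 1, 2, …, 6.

Square k = 1,…,3 (k and 7−k give the same square):
1²=1, 2²=4, 3²≡2 (mod 7).
The residues are {1, 2, 4}; the non-residues are the remaining 3 nonzero classes.

3 5 6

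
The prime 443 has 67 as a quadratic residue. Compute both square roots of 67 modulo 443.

Since 443 ≡ 3 (mod 4), a square root of 67 is 67^((443+1)/4) = 67^111 mod 443.
Repeated squaring: 67^2≡59, 67^4≡380, 67^8≡425, 67^16≡324, 67^32≡428, 67^64≡225 (mod 443).
67^111 = 67^(64+32+8+4+2+1) ≡ 123 (mod 443).
Check: 123² = 15129 ≡ 67 (mod 443). The two roots are 123 and 320.

123, 320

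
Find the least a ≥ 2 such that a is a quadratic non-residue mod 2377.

(2/2377) = +1, so 2 is a residue.
(3/2377) = +1, so 3 is a residue.
(4/2377) = +1, so 4 is a residue.
(5/2377) = −1, so 5 is the smallest positive non-residue mod 2377.

5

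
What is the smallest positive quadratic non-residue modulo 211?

(2/211) = −1, so 2 is the smallest positive non-residue mod 211.

2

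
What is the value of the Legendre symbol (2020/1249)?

1

First reduce: 2020 ≡ 771 (mod 1249).
Reciprocity: 771 ≡ 3 and 1249 ≡ 1 (mod 4), so (771/1249) = +(1249/771).
Reduce top mod 771: now compute (478/771).
Pull out 2: since 771 ≡ 3 (mod 8), (2/771) = -1.
Reciprocity: 239 ≡ 3 and 771 ≡ 3 (mod 4), so (239/771) = −(771/239).
Reduce top mod 239: now compute (54/239).
Pull out 2: since 239 ≡ 7 (mod 8), (2/239) = +1.
Reciprocity: 27 ≡ 3 and 239 ≡ 3 (mod 4), so (27/239) = −(239/27).
Reduce top mod 27: now compute (23/27).
Reciprocity: 23 ≡ 3 and 27 ≡ 3 (mod 4), so (23/27) = −(27/23).
Reduce top mod 23: now compute (4/23).
Pull out 2^2: since 23 ≡ 7 (mod 8), (2/23) = +1, so (2/23)^2 = +1.
Reached (1/23) = 1. Collecting the sign flips along the way, the symbol is +1.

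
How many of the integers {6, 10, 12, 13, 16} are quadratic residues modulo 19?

2

(6/19) = +1 → QR.
(10/19) = -1 → non-residue.
(12/19) = -1 → non-residue.
(13/19) = -1 → non-residue.
(16/19) = +1 → QR.
Total quadratic residues among the 5: 2.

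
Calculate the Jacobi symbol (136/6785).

Pull out 2^3: since 6785 ≡ 1 (mod 8), (2/6785) = +1, so (2/6785)^3 = +1.
Reciprocity: 17 ≡ 1 and 6785 ≡ 1 (mod 4), so (17/6785) = +(6785/17).
Reduce top mod 17: now compute (2/17).
Pull out 2: since 17 ≡ 1 (mod 8), (2/17) = +1.
Reached (1/17) = 1. Collecting the sign flips along the way, the symbol is +1.

1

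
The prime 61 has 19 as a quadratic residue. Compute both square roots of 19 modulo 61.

61 ≡ 1 (mod 4), so we find a root by search.
Trying successive values, 18² = 324 ≡ 19 (mod 61). The other root is 61 − 18 = 43.

18, 43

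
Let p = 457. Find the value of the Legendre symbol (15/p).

Reciprocity: 15 ≡ 3 and 457 ≡ 1 (mod 4), so (15/457) = +(457/15).
Reduce top mod 15: now compute (7/15).
Reciprocity: 7 ≡ 3 and 15 ≡ 3 (mod 4), so (7/15) = −(15/7).
Reduce top mod 7: now compute (1/7).
Reached (1/7) = 1. Collecting the sign flips along the way, the symbol is -1.

-1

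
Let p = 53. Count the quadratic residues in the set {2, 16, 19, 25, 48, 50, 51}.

2

(2/53) = -1 → non-residue.
(16/53) = +1 → QR.
(19/53) = -1 → non-residue.
(25/53) = +1 → QR.
(48/53) = -1 → non-residue.
(50/53) = -1 → non-residue.
(51/53) = -1 → non-residue.
Total quadratic residues among the 7: 2.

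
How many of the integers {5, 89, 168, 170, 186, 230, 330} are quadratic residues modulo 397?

(5/397) = -1 → non-residue.
(89/397) = -1 → non-residue.
(168/397) = +1 → QR.
(170/397) = -1 → non-residue.
(186/397) = -1 → non-residue.
(230/397) = +1 → QR.
(330/397) = +1 → QR.
Total quadratic residues among the 7: 3.

3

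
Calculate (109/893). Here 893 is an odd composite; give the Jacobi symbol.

1

Reciprocity: 109 ≡ 1 and 893 ≡ 1 (mod 4), so (109/893) = +(893/109).
Reduce top mod 109: now compute (21/109).
Reciprocity: 21 ≡ 1 and 109 ≡ 1 (mod 4), so (21/109) = +(109/21).
Reduce top mod 21: now compute (4/21).
Pull out 2^2: since 21 ≡ 5 (mod 8), (2/21) = -1, so (2/21)^2 = +1.
Reached (1/21) = 1. Collecting the sign flips along the way, the symbol is +1.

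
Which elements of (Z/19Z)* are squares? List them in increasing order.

1, 4, 5, 6, 7, 9, 11, 16, 17

Square k = 1,…,9 (k and 19−k give the same square):
1²=1, 2²=4, 3²=9, 4²=16, 5²≡6, 6²≡17, 7²≡11, 8²≡7, 9²≡5 (mod 19).
So the quadratic residues mod 19 are {1, 4, 5, 6, 7, 9, 11, 16, 17}.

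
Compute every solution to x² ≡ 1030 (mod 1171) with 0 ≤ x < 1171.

132, 1039

Since 1171 ≡ 3 (mod 4), a square root of 1030 is 1030^((1171+1)/4) = 1030^293 mod 1171.
Repeated squaring: 1030^2≡1145, 1030^4≡676, 1030^8≡286, 1030^16≡997, 1030^32≡1001, 1030^64≡796, 1030^128≡105, 1030^256≡486 (mod 1171).
1030^293 = 1030^(256+32+4+1) ≡ 132 (mod 1171).
Check: 132² = 17424 ≡ 1030 (mod 1171). The two roots are 132 and 1039.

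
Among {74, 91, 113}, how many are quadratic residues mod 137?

1

(74/137) = +1 → QR.
(91/137) = -1 → non-residue.
(113/137) = -1 → non-residue.
Total quadratic residues among the 3: 1.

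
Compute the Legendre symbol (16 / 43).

Pull out 2^4: since 43 ≡ 3 (mod 8), (2/43) = -1, so (2/43)^4 = +1.
Reached (1/43) = 1. Collecting the sign flips along the way, the symbol is +1.

1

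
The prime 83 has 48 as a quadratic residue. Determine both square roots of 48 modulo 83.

Since 83 ≡ 3 (mod 4), a square root of 48 is 48^((83+1)/4) = 48^21 mod 83.
Repeated squaring: 48^2≡63, 48^4≡68, 48^8≡59, 48^16≡78 (mod 83).
48^21 = 48^(16+4+1) ≡ 31 (mod 83).
Check: 31² = 961 ≡ 48 (mod 83). The two roots are 31 and 52.

31, 52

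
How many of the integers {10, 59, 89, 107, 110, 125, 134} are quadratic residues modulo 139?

3

(10/139) = -1 → non-residue.
(59/139) = -1 → non-residue.
(89/139) = +1 → QR.
(107/139) = +1 → QR.
(110/139) = -1 → non-residue.
(125/139) = +1 → QR.
(134/139) = -1 → non-residue.
Total quadratic residues among the 7: 3.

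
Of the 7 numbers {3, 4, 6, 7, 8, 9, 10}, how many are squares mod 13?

4

(3/13) = +1 → QR.
(4/13) = +1 → QR.
(6/13) = -1 → non-residue.
(7/13) = -1 → non-residue.
(8/13) = -1 → non-residue.
(9/13) = +1 → QR.
(10/13) = +1 → QR.
Total quadratic residues among the 7: 4.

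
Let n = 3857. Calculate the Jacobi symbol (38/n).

0

Pull out 2: since 3857 ≡ 1 (mod 8), (2/3857) = +1.
Reciprocity: 19 ≡ 3 and 3857 ≡ 1 (mod 4), so (19/3857) = +(3857/19).
Reduce top mod 19: now compute (0/19).
Top reduces to 0: gcd > 1, so the symbol is 0.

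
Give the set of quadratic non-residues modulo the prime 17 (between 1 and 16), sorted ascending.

3, 5, 6, 7, 10, 11, 12, 14

Square k = 1,…,8 (k and 17−k give the same square):
1²=1, 2²=4, 3²=9, 4²=16, 5²≡8, 6²≡2, 7²≡15, 8²≡13 (mod 17).
The residues are {1, 2, 4, 8, 9, 13, 15, 16}; the non-residues are the remaining 8 nonzero classes.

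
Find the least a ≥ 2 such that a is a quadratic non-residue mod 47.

(2/47) = +1, so 2 is a residue.
(3/47) = +1, so 3 is a residue.
(4/47) = +1, so 4 is a residue.
(5/47) = −1, so 5 is the smallest positive non-residue mod 47.

5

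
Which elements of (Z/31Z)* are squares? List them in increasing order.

1,2,4,5,7,8,9,10,14,16,18,19,20,25,28

Square k = 1,…,15 (k and 31−k give the same square):
1²=1, 2²=4, 3²=9, 4²=16, 5²=25, 6²≡5, 7²≡18, 8²≡2, 9²≡19, 10²≡7, 11²≡28, 12²≡20, 13²≡14, 14²≡10, 15²≡8 (mod 31).
So the quadratic residues mod 31 are {1, 2, 4, 5, 7, 8, 9, 10, 14, 16, 18, 19, 20, 25, 28}.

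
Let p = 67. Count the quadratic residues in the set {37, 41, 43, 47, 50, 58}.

2

(37/67) = +1 → QR.
(41/67) = -1 → non-residue.
(43/67) = -1 → non-residue.
(47/67) = +1 → QR.
(50/67) = -1 → non-residue.
(58/67) = -1 → non-residue.
Total quadratic residues among the 6: 2.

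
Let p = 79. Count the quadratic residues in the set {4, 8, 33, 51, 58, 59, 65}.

4

(4/79) = +1 → QR.
(8/79) = +1 → QR.
(33/79) = -1 → non-residue.
(51/79) = +1 → QR.
(58/79) = -1 → non-residue.
(59/79) = -1 → non-residue.
(65/79) = +1 → QR.
Total quadratic residues among the 7: 4.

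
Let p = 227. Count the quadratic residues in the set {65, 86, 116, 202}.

(65/227) = +1 → QR.
(86/227) = -1 → non-residue.
(116/227) = +1 → QR.
(202/227) = -1 → non-residue.
Total quadratic residues among the 4: 2.

2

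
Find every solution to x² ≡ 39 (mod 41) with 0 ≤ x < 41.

11, 30

41 ≡ 1 (mod 4), so we find a root by search.
Trying successive values, 11² = 121 ≡ 39 (mod 41). The other root is 41 − 11 = 30.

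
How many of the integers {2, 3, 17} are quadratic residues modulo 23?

(2/23) = +1 → QR.
(3/23) = +1 → QR.
(17/23) = -1 → non-residue.
Total quadratic residues among the 3: 2.

2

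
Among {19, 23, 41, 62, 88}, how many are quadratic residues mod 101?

(19/101) = +1 → QR.
(23/101) = +1 → QR.
(41/101) = -1 → non-residue.
(62/101) = -1 → non-residue.
(88/101) = +1 → QR.
Total quadratic residues among the 5: 3.

3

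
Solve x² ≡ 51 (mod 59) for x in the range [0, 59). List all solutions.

Since 59 ≡ 3 (mod 4), a square root of 51 is 51^((59+1)/4) = 51^15 mod 59.
Repeated squaring: 51^2≡5, 51^4≡25, 51^8≡35 (mod 59).
51^15 = 51^(8+4+2+1) ≡ 46 (mod 59).
Check: 46² = 2116 ≡ 51 (mod 59). The two roots are 13 and 46.

13, 46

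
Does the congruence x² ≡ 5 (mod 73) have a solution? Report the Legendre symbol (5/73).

-1

Euler's criterion: (5/73) ≡ 5^36 (mod 73).
5^2 ≡ 25 (mod 73)
5^4 ≡ 41 (mod 73)
5^8 ≡ 2 (mod 73)
5^16 ≡ 4 (mod 73)
5^32 ≡ 16 (mod 73)
5^36 = 5^(32+4) ≡ 72 (mod 73).
Result is 72 ≡ −1, so (5/73) = −1.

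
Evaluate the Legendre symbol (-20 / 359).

-1

First reduce: -20 ≡ 339 (mod 359).
Reciprocity: 339 ≡ 3 and 359 ≡ 3 (mod 4), so (339/359) = −(359/339).
Reduce top mod 339: now compute (20/339).
Pull out 2^2: since 339 ≡ 3 (mod 8), (2/339) = -1, so (2/339)^2 = +1.
Reciprocity: 5 ≡ 1 and 339 ≡ 3 (mod 4), so (5/339) = +(339/5).
Reduce top mod 5: now compute (4/5).
Pull out 2^2: since 5 ≡ 5 (mod 8), (2/5) = -1, so (2/5)^2 = +1.
Reached (1/5) = 1. Collecting the sign flips along the way, the symbol is -1.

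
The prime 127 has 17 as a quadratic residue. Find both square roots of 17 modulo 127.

12, 115

Since 127 ≡ 3 (mod 4), a square root of 17 is 17^((127+1)/4) = 17^32 mod 127.
Repeated squaring: 17^2≡35, 17^4≡82, 17^8≡120, 17^16≡49, 17^32≡115 (mod 127).
17^32 = 17^(32) ≡ 115 (mod 127).
Check: 115² = 13225 ≡ 17 (mod 127). The two roots are 12 and 115.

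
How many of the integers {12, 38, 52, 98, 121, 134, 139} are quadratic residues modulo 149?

(12/149) = -1 → non-residue.
(38/149) = -1 → non-residue.
(52/149) = -1 → non-residue.
(98/149) = -1 → non-residue.
(121/149) = +1 → QR.
(134/149) = -1 → non-residue.
(139/149) = -1 → non-residue.
Total quadratic residues among the 7: 1.

1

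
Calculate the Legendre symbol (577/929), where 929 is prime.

1

Reciprocity: 577 ≡ 1 and 929 ≡ 1 (mod 4), so (577/929) = +(929/577).
Reduce top mod 577: now compute (352/577).
Pull out 2^5: since 577 ≡ 1 (mod 8), (2/577) = +1, so (2/577)^5 = +1.
Reciprocity: 11 ≡ 3 and 577 ≡ 1 (mod 4), so (11/577) = +(577/11).
Reduce top mod 11: now compute (5/11).
Reciprocity: 5 ≡ 1 and 11 ≡ 3 (mod 4), so (5/11) = +(11/5).
Reduce top mod 5: now compute (1/5).
Reached (1/5) = 1. Collecting the sign flips along the way, the symbol is +1.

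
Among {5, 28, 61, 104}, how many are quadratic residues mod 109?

4

(5/109) = +1 → QR.
(28/109) = +1 → QR.
(61/109) = +1 → QR.
(104/109) = +1 → QR.
Total quadratic residues among the 4: 4.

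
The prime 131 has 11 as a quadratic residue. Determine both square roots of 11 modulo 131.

50, 81

Since 131 ≡ 3 (mod 4), a square root of 11 is 11^((131+1)/4) = 11^33 mod 131.
Repeated squaring: 11^2≡121, 11^4≡100, 11^8≡44, 11^16≡102, 11^32≡55 (mod 131).
11^33 = 11^(32+1) ≡ 81 (mod 131).
Check: 81² = 6561 ≡ 11 (mod 131). The two roots are 50 and 81.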